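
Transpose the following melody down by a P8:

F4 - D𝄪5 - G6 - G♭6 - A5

F4: an octave down reaches F, and 12 semitones makes it F3.
D##5: an octave down reaches D, and 12 semitones makes it D##4.
A perfect octave down from G6 gives G5.
A perfect octave down from Gb6 gives Gb5.
A5 down a perfect octave is A4.

F3 D##4 G5 Gb5 A4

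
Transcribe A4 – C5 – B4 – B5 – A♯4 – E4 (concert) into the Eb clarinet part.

F#4 A4 G#4 G#5 F##4 C#4

The Eb clarinet sounds a minor third above written, so the written part must be a minor third below concert — transpose each note down.
A4 -> F#4
C5 -> A4
B4 -> G#4
B5 -> G#5
A#4 -> F##4
E4 -> C#4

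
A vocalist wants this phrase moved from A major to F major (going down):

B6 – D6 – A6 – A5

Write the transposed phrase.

G6 Bb5 F6 F5

From A down to F is a major third; apply that to each pitch.
B6 to G6
D6 to Bb5
A6 to F6
A5 to F5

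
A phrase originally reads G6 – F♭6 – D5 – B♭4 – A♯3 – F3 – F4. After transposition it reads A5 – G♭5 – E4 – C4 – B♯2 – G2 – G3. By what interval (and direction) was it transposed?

down a minor seventh

From G6 to A5 is 7 letter names — a seventh of some quality.
A5 to G6 is 10 semitones, which makes it a minor seventh; the second version is lower, so the direction is down.
Checking another pair — F4 → G3 — gives the same interval.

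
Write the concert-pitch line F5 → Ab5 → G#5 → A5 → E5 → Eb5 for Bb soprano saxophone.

Written C4 sounds as Bb3 on the Bb soprano saxophone, so concert pitches are written a major second up.
F5 -> G5
Ab5 -> Bb5
G#5 -> A#5
A5 -> B5
E5 -> F#5
Eb5 -> F5

G5 Bb5 A#5 B5 F#5 F5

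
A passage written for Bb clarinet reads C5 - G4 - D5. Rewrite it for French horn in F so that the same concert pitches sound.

F5 C5 G5

First find concert pitch: the Bb clarinet sounds a major second below written, so C5 G4 D5 sounds Bb4 F4 C5.
Then write for French horn in F: it sounds a perfect fifth below written, so the part must be a perfect fifth above concert.
Bb4 → F5
F4 → C5
C5 → G5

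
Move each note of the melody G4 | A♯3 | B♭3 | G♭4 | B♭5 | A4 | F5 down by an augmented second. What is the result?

Fb4 G3 Abb3 Fbb4 Abb5 Gb4 Ebb5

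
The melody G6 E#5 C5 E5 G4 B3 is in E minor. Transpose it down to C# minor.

E6 C##5 A4 C#5 E4 G#3

E minor to C# minor down is a minor third, so every note moves down by that interval.
G6 gives E6
E#5 gives C##5
C5 gives A4
E5 gives C#5
G4 gives E4
B3 gives G#3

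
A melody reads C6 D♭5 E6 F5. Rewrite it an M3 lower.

Ab5 Bbb4 C6 Db5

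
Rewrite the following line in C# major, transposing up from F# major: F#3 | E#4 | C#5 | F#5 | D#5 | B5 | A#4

C#4 B#4 G#5 C#6 A#5 F#6 E#5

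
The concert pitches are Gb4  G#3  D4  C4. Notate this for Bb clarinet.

Ab4 A#3 E4 D4

Written C4 sounds as Bb3 on the Bb clarinet, so concert pitches are written a major second up.
Gb4 → Ab4
G#3 → A#3
D4 → E4
C4 → D4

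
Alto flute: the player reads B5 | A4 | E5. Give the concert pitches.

Written C4 on the alto flute sounds as G3, a perfect fourth lower; apply that shift to every note.
B5 to F#5
A4 to E4
E5 to B4

F#5 E4 B4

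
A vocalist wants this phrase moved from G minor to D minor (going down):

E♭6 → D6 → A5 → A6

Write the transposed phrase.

Bb5 A5 E5 E6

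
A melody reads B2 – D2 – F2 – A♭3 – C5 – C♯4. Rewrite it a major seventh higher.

B2 -> A#3
D2 -> C#3
F2 -> E3
Ab3 -> G4
C5 -> B5
C#4 -> B#4

A#3 C#3 E3 G4 B5 B#4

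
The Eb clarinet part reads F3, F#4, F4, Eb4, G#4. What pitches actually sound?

Ab3 A4 Ab4 Gb4 B4

The Eb clarinet sounds a minor third above written, so transpose each written note up a minor third.
F3 -> Ab3
F#4 -> A4
F4 -> Ab4
Eb4 -> Gb4
G#4 -> B4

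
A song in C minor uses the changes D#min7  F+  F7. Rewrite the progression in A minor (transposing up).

B#min7 D+ D7

C minor up to A minor is a major sixth; each chord root moves by that interval while the quality stays the same.
D#min7: root D# up a major sixth → B#, giving B#min7.
F+: root F up a major sixth → D, giving D+.
F7: root F up a major sixth → D, giving D7.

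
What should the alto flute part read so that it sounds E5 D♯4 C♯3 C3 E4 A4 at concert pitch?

A5 G#4 F#3 F3 A4 D5

The alto flute sounds a perfect fourth below written, so the written part must be a perfect fourth above concert — transpose each note up.
E5 gives A5
D#4 gives G#4
C#3 gives F#3
C3 gives F3
E4 gives A4
A4 gives D5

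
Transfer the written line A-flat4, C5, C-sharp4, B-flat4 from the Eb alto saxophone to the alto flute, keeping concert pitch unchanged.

Fb4 Ab4 A3 Gb4

First find concert pitch: the Eb alto saxophone sounds a major sixth below written, so A-flat4 C5 C-sharp4 B-flat4 sounds Cb4 Eb4 E3 Db4.
Then write for alto flute: it sounds a perfect fourth below written, so the part must be a perfect fourth above concert.
Cb4 → Fb4
Eb4 → Ab4
E3 → A3
Db4 → Gb4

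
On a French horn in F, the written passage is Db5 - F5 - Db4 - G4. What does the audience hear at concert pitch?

Gb4 Bb4 Gb3 C4

Written C4 on the French horn in F sounds as F3, a perfect fifth lower; apply that shift to every note.
Db5 → Gb4
F5 → Bb4
Db4 → Gb3
G4 → C4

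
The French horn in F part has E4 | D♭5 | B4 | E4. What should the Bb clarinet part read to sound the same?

First find concert pitch: the French horn in F sounds a perfect fifth below written, so E4 D♭5 B4 E4 sounds A3 Gb4 E4 A3.
Then write for Bb clarinet: it sounds a major second below written, so the part must be a major second above concert.
A3 → B3
Gb4 → Ab4
E4 → F#4
A3 → B3

B3 Ab4 F#4 B3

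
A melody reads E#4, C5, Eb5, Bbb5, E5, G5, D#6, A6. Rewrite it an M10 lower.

E#4: a tenth down reaches C, and 16 semitones makes it C#3.
C5 down a major tenth is Ab3.
Eb5 down a major tenth is Cb4.
Bbb5 down a major tenth is Gbb4.
E5 down a major tenth is C4.
G5: a tenth down reaches E, and 16 semitones makes it Eb4.
A major tenth down from D#6 gives B4.
A major tenth down from A6 gives F5.

C#3 Ab3 Cb4 Gbb4 C4 Eb4 B4 F5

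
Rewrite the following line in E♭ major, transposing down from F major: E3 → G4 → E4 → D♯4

From F down to E♭ is a major second; apply that to each pitch.
E3 -> D3
G4 -> F4
E4 -> D4
D#4 -> C#4

D3 F4 D4 C#4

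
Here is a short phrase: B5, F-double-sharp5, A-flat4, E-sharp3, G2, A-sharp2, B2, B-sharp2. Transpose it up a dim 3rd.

A diminished third up from B5 gives Db6.
F##5 up a diminished third is A5.
A diminished third up from Ab4 gives Cbb5.
E#3 up a diminished third is G3.
G2 up a diminished third is Bbb2.
A#2: a third up reaches C, and 2 semitones makes it C3.
B2: a third up reaches D, and 2 semitones makes it Db3.
B#2 up a diminished third is D3.

Db6 A5 Cbb5 G3 Bbb2 C3 Db3 D3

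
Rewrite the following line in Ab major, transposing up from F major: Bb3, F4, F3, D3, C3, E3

From F up to Ab is a minor third; apply that to each pitch.
Bb3 to Db4
F4 to Ab4
F3 to Ab3
D3 to F3
C3 to Eb3
E3 to G3

Db4 Ab4 Ab3 F3 Eb3 G3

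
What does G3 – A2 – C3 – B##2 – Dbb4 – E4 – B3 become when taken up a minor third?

G3 → Bb3
A2 → C3
C3 → Eb3
B##2 → D##3
Dbb4 → Fbb4
E4 → G4
B3 → D4

Bb3 C3 Eb3 D##3 Fbb4 G4 D4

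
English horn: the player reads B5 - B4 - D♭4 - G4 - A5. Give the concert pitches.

Written C4 on the English horn sounds as F3, a perfect fifth lower; apply that shift to every note.
B5 to E5
B4 to E4
Db4 to Gb3
G4 to C4
A5 to D5

E5 E4 Gb3 C4 D5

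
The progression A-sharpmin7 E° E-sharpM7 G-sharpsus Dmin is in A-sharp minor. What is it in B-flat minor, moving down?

A-sharp minor down to B-flat minor is an augmented seventh; each chord root moves by that interval while the quality stays the same.
A-sharpmin7: root A-sharp down an augmented seventh → Bb, giving Bbmin7.
E°: root E down an augmented seventh → Fb, giving Fb°.
E-sharpM7: root E-sharp down an augmented seventh → F, giving FM7.
G-sharpsus: root G-sharp down an augmented seventh → Ab, giving Absus.
Dmin: root D down an augmented seventh → Ebb, giving Ebbmin.

Bbmin7 Fb° FM7 Absus Ebbmin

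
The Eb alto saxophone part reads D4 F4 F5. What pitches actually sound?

The Eb alto saxophone sounds a major sixth below written, so transpose each written note down a major sixth.
D4 → F3
F4 → Ab3
F5 → Ab4

F3 Ab3 Ab4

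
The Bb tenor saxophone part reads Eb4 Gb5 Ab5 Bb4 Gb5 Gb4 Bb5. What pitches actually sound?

The Bb tenor saxophone sounds a major ninth below written, so transpose each written note down a major ninth.
Eb4 becomes Db3
Gb5 becomes Fb4
Ab5 becomes Gb4
Bb4 becomes Ab3
Gb5 becomes Fb4
Gb4 becomes Fb3
Bb5 becomes Ab4

Db3 Fb4 Gb4 Ab3 Fb4 Fb3 Ab4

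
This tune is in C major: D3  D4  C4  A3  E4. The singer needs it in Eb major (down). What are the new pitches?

From C down to Eb is a major sixth; apply that to each pitch.
D3 becomes F2
D4 becomes F3
C4 becomes Eb3
A3 becomes C3
E4 becomes G3

F2 F3 Eb3 C3 G3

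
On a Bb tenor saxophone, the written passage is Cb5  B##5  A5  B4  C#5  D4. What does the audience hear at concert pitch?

Bbb3 A##4 G4 A3 B3 C3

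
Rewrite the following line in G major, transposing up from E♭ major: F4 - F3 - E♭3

E♭ major to G major up is a major third, so every note moves up by that interval.
F4 -> A4
F3 -> A3
Eb3 -> G3

A4 A3 G3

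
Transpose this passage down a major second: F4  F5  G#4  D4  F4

Eb4 Eb5 F#4 C4 Eb4

A major second down from F4 gives Eb4.
A major second down from F5 gives Eb5.
G#4 down a major second is F#4.
D4 down a major second is C4.
F4: a second down reaches E, and 2 semitones makes it Eb4.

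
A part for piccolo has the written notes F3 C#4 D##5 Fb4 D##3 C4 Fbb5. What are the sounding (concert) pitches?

Written C4 on the piccolo sounds as C5, a perfect octave higher; apply that shift to every note.
F3 -> F4
C#4 -> C#5
D##5 -> D##6
Fb4 -> Fb5
D##3 -> D##4
C4 -> C5
Fbb5 -> Fbb6

F4 C#5 D##6 Fb5 D##4 C5 Fbb6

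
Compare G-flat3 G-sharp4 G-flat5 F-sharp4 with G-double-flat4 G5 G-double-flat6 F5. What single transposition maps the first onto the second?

up a diminished octave

From Gb3 to Gbb4 is 8 letter names — an octave of some quality.
Gb3 to Gbb4 is 11 semitones, which makes it a diminished octave; the second version is higher, so the direction is up.
Checking another pair — F#4 → F5 — gives the same interval.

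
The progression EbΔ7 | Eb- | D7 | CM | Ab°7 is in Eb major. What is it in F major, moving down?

FΔ7 F- E7 DM Bb°7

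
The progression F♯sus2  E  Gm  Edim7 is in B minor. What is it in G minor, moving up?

B minor up to G minor is a minor sixth; each chord root moves by that interval while the quality stays the same.
F♯sus2: root F♯ up a minor sixth → D, giving Dsus2.
E: root E up a minor sixth → C, giving C.
Gm: root G up a minor sixth → Eb, giving Ebm.
Edim7: root E up a minor sixth → C, giving Cdim7.

Dsus2 C Ebm Cdim7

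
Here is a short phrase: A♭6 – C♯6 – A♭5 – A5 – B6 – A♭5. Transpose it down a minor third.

F6 A#5 F5 F#5 G#6 F5

Ab6 -> F6
C#6 -> A#5
Ab5 -> F5
A5 -> F#5
B6 -> G#6
Ab5 -> F5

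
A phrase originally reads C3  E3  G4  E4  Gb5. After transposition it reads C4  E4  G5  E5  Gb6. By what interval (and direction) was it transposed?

Take the first pair: C3 → C4. C to C spans 8 letter names, so the interval is some kind of octave.
C3 to C4 is 12 semitones, which makes it a perfect octave; the second version is higher, so the direction is up.
Checking another pair — Gb5 → Gb6 — gives the same interval.

up a perfect octave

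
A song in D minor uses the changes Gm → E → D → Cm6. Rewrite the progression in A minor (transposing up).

Dm B A Gm6

D minor up to A minor is a perfect fifth; each chord root moves by that interval while the quality stays the same.
Gm: root G up a perfect fifth → D, giving Dm.
E: root E up a perfect fifth → B, giving B.
D: root D up a perfect fifth → A, giving A.
Cm6: root C up a perfect fifth → G, giving Gm6.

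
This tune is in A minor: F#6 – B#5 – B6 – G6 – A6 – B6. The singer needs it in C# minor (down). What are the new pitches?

A#5 D##5 D#6 B5 C#6 D#6

A minor to C# minor down is a minor sixth, so every note moves down by that interval.
F#6 to A#5
B#5 to D##5
B6 to D#6
G6 to B5
A6 to C#6
B6 to D#6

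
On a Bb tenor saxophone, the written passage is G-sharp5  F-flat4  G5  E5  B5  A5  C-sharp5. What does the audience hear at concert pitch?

The Bb tenor saxophone sounds a major ninth below written, so transpose each written note down a major ninth.
G#5 → F#4
Fb4 → Ebb3
G5 → F4
E5 → D4
B5 → A4
A5 → G4
C#5 → B3

F#4 Ebb3 F4 D4 A4 G4 B3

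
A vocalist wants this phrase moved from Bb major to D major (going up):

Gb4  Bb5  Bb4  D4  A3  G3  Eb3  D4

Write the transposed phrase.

Bb4 D6 D5 F#4 C#4 B3 G3 F#4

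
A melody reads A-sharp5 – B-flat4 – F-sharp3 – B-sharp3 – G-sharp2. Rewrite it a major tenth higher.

C##7 D6 A#4 D##5 B#3

A#5 → C##7
Bb4 → D6
F#3 → A#4
B#3 → D##5
G#2 → B#3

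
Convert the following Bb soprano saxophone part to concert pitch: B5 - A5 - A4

A5 G5 G4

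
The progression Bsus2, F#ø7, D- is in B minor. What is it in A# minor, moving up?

A#sus2 E#ø7 C#-

B minor up to A# minor is a major seventh; each chord root moves by that interval while the quality stays the same.
Bsus2: root B up a major seventh → A#, giving A#sus2.
F#ø7: root F# up a major seventh → E#, giving E#ø7.
D-: root D up a major seventh → C#, giving C#-.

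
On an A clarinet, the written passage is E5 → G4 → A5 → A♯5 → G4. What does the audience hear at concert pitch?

C#5 E4 F#5 F##5 E4

Written C4 on the A clarinet sounds as A3, a minor third lower; apply that shift to every note.
E5 gives C#5
G4 gives E4
A5 gives F#5
A#5 gives F##5
G4 gives E4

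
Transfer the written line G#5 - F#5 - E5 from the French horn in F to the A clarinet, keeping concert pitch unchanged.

E5 D5 C5

First find concert pitch: the French horn in F sounds a perfect fifth below written, so G#5 F#5 E5 sounds C#5 B4 A4.
Then write for A clarinet: it sounds a minor third below written, so the part must be a minor third above concert.
C#5 → E5
B4 → D5
A4 → C5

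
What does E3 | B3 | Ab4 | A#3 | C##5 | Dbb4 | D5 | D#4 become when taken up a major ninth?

E3 becomes F#4
B3 becomes C#5
Ab4 becomes Bb5
A#3 becomes B#4
C##5 becomes D##6
Dbb4 becomes Ebb5
D5 becomes E6
D#4 becomes E#5

F#4 C#5 Bb5 B#4 D##6 Ebb5 E6 E#5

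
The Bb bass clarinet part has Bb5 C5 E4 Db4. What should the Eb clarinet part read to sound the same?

F4 G3 B2 Ab2

First find concert pitch: the Bb bass clarinet sounds a major ninth below written, so Bb5 C5 E4 Db4 sounds Ab4 Bb3 D3 Cb3.
Then write for Eb clarinet: it sounds a minor third above written, so the part must be a minor third below concert.
Ab4 → F4
Bb3 → G3
D3 → B2
Cb3 → Ab2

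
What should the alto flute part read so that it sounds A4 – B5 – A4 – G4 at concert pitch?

The alto flute sounds a perfect fourth below written, so the written part must be a perfect fourth above concert — transpose each note up.
A4 gives D5
B5 gives E6
A4 gives D5
G4 gives C5

D5 E6 D5 C5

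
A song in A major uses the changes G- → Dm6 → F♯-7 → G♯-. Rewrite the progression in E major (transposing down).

A major down to E major is a perfect fourth; each chord root moves by that interval while the quality stays the same.
G-: root G down a perfect fourth → D, giving D-.
Dm6: root D down a perfect fourth → A, giving Am6.
F♯-7: root F♯ down a perfect fourth → C#, giving C#-7.
G♯-: root G♯ down a perfect fourth → D#, giving D#-.

D- Am6 C#-7 D#-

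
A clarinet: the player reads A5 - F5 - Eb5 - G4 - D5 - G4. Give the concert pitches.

F#5 D5 C5 E4 B4 E4

The A clarinet sounds a minor third below written, so transpose each written note down a minor third.
A5 → F#5
F5 → D5
Eb5 → C5
G4 → E4
D5 → B4
G4 → E4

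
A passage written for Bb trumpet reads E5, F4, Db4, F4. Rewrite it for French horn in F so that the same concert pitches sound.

First find concert pitch: the Bb trumpet sounds a major second below written, so E5 F4 Db4 F4 sounds D5 Eb4 Cb4 Eb4.
Then write for French horn in F: it sounds a perfect fifth below written, so the part must be a perfect fifth above concert.
D5 → A5
Eb4 → Bb4
Cb4 → Gb4
Eb4 → Bb4

A5 Bb4 Gb4 Bb4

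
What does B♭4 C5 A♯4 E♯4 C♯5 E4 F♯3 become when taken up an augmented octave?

Bb4 to B5
C5 to C#6
A#4 to A##5
E#4 to E##5
C#5 to C##6
E4 to E#5
F#3 to F##4

B5 C#6 A##5 E##5 C##6 E#5 F##4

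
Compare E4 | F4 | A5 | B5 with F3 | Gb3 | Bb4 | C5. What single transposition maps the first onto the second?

down a major seventh

Take the first pair: E4 → F3. E to F spans 7 letter names, so the interval is some kind of seventh.
F3 to E4 is 11 semitones, which makes it a major seventh; the second version is lower, so the direction is down.
Checking another pair — B5 → C5 — gives the same interval.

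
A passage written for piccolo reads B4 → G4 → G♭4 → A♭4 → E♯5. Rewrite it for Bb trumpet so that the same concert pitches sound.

C#6 A5 Ab5 Bb5 F##6

First find concert pitch: the piccolo sounds a perfect octave above written, so B4 G4 G♭4 A♭4 E♯5 sounds B5 G5 Gb5 Ab5 E#6.
Then write for Bb trumpet: it sounds a major second below written, so the part must be a major second above concert.
B5 → C#6
G5 → A5
Gb5 → Ab5
Ab5 → Bb5
E#6 → F##6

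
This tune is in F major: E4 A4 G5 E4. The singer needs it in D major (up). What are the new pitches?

C#5 F#5 E6 C#5

F major to D major up is a major sixth, so every note moves up by that interval.
E4 → C#5
A4 → F#5
G5 → E6
E4 → C#5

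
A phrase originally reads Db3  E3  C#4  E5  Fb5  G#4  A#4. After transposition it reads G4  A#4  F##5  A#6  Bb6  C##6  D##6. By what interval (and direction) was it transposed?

up an augmented eleventh

Take the first pair: Db3 → G4. D to G spans 11 letter names, so the interval is some kind of eleventh.
Db3 to G4 is 18 semitones, which makes it an augmented eleventh; the second version is higher, so the direction is up.
Checking another pair — A#4 → D##6 — gives the same interval.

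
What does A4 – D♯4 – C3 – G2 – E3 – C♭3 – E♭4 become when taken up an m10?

A minor tenth up from A4 gives C6.
D#4: a tenth up reaches F, and 15 semitones makes it F#5.
C3: a tenth up reaches E, and 15 semitones makes it Eb4.
A minor tenth up from G2 gives Bb3.
A minor tenth up from E3 gives G4.
Cb3: a tenth up reaches E, and 15 semitones makes it Ebb4.
Eb4: a tenth up reaches G, and 15 semitones makes it Gb5.

C6 F#5 Eb4 Bb3 G4 Ebb4 Gb5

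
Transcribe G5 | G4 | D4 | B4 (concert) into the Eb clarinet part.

E5 E4 B3 G#4

Written C4 sounds as Eb4 on the Eb clarinet, so concert pitches are written a minor third down.
G5 becomes E5
G4 becomes E4
D4 becomes B3
B4 becomes G#4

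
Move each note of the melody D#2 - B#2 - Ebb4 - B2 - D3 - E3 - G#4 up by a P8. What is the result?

D#2: an octave up reaches D, and 12 semitones makes it D#3.
B#2: an octave up reaches B, and 12 semitones makes it B#3.
Ebb4 up a perfect octave is Ebb5.
A perfect octave up from B2 gives B3.
D3 up a perfect octave is D4.
A perfect octave up from E3 gives E4.
G#4 up a perfect octave is G#5.

D#3 B#3 Ebb5 B3 D4 E4 G#5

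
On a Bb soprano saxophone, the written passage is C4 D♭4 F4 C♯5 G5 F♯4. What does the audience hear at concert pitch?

Bb3 Cb4 Eb4 B4 F5 E4

The Bb soprano saxophone sounds a major second below written, so transpose each written note down a major second.
C4 gives Bb3
Db4 gives Cb4
F4 gives Eb4
C#5 gives B4
G5 gives F5
F#4 gives E4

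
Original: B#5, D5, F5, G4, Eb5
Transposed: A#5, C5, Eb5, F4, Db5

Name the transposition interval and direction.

down a major second

From B#5 to A#5 is 2 letter names — a second of some quality.
A#5 to B#5 is 2 semitones, which makes it a major second; the second version is lower, so the direction is down.
Checking another pair — Eb5 → Db5 — gives the same interval.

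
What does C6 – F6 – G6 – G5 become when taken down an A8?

C6: an octave down reaches C, and 13 semitones makes it Cb5.
F6 down an augmented octave is Fb5.
G6 down an augmented octave is Gb5.
An augmented octave down from G5 gives Gb4.

Cb5 Fb5 Gb5 Gb4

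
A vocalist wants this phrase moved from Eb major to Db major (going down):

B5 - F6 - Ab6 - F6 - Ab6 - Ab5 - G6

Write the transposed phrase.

A5 Eb6 Gb6 Eb6 Gb6 Gb5 F6

From Eb down to Db is a major second; apply that to each pitch.
B5 -> A5
F6 -> Eb6
Ab6 -> Gb6
F6 -> Eb6
Ab6 -> Gb6
Ab5 -> Gb5
G6 -> F6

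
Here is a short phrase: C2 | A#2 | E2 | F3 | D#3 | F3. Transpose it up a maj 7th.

B2 G##3 D#3 E4 C##4 E4

C2 becomes B2
A#2 becomes G##3
E2 becomes D#3
F3 becomes E4
D#3 becomes C##4
F3 becomes E4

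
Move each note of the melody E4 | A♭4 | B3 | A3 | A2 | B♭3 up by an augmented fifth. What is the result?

B#4 E5 F##4 E#4 E#3 F#4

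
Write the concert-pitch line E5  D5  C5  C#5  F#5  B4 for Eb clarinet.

The Eb clarinet sounds a minor third above written, so the written part must be a minor third below concert — transpose each note down.
E5 becomes C#5
D5 becomes B4
C5 becomes A4
C#5 becomes A#4
F#5 becomes D#5
B4 becomes G#4

C#5 B4 A4 A#4 D#5 G#4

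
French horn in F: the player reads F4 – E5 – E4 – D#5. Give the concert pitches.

Bb3 A4 A3 G#4

Written C4 on the French horn in F sounds as F3, a perfect fifth lower; apply that shift to every note.
F4 → Bb3
E5 → A4
E4 → A3
D#5 → G#4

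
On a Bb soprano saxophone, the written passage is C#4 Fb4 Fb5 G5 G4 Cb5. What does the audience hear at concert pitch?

The Bb soprano saxophone sounds a major second below written, so transpose each written note down a major second.
C#4 -> B3
Fb4 -> Ebb4
Fb5 -> Ebb5
G5 -> F5
G4 -> F4
Cb5 -> Bbb4

B3 Ebb4 Ebb5 F5 F4 Bbb4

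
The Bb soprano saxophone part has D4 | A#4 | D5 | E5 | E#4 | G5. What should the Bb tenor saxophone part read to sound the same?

D5 A#5 D6 E6 E#5 G6

First find concert pitch: the Bb soprano saxophone sounds a major second below written, so D4 A#4 D5 E5 E#4 G5 sounds C4 G#4 C5 D5 D#4 F5.
Then write for Bb tenor saxophone: it sounds a major ninth below written, so the part must be a major ninth above concert.
C4 → D5
G#4 → A#5
C5 → D6
D5 → E6
D#4 → E#5
F5 → G6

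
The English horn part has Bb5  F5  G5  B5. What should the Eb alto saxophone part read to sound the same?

C6 G5 A5 C#6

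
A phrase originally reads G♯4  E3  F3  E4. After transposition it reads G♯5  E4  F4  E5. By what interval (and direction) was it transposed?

up a perfect octave

Take the first pair: G#4 → G#5. G to G spans 8 letter names, so the interval is some kind of octave.
G#4 to G#5 is 12 semitones, which makes it a perfect octave; the second version is higher, so the direction is up.
Checking another pair — E4 → E5 — gives the same interval.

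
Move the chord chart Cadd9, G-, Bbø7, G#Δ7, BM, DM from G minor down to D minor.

Gadd9 D- Fø7 D#Δ7 F#M AM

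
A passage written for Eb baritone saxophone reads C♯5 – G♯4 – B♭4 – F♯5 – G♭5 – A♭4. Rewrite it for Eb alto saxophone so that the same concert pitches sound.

First find concert pitch: the Eb baritone saxophone sounds a major thirteenth below written, so C♯5 G♯4 B♭4 F♯5 G♭5 A♭4 sounds E3 B2 Db3 A3 Bbb3 Cb3.
Then write for Eb alto saxophone: it sounds a major sixth below written, so the part must be a major sixth above concert.
E3 → C#4
B2 → G#3
Db3 → Bb3
A3 → F#4
Bbb3 → Gb4
Cb3 → Ab3

C#4 G#3 Bb3 F#4 Gb4 Ab3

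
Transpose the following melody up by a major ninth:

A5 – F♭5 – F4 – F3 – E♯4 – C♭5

A major ninth up from A5 gives B6.
Fb5 up a major ninth is Gb6.
F4: a ninth up reaches G, and 14 semitones makes it G5.
F3: a ninth up reaches G, and 14 semitones makes it G4.
E#4 up a major ninth is F##5.
Cb5: a ninth up reaches D, and 14 semitones makes it Db6.

B6 Gb6 G5 G4 F##5 Db6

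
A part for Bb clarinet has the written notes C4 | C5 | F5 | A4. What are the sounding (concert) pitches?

Bb3 Bb4 Eb5 G4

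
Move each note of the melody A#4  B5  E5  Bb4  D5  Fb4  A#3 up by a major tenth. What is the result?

A#4 gives C##6
B5 gives D#7
E5 gives G#6
Bb4 gives D6
D5 gives F#6
Fb4 gives Ab5
A#3 gives C##5

C##6 D#7 G#6 D6 F#6 Ab5 C##5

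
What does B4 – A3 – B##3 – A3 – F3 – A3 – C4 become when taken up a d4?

Eb5 Db4 E#4 Db4 Bbb3 Db4 Fb4

B4 to Eb5
A3 to Db4
B##3 to E#4
A3 to Db4
F3 to Bbb3
A3 to Db4
C4 to Fb4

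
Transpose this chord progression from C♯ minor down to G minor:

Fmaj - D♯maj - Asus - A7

Cbmaj Amaj Ebsus Eb7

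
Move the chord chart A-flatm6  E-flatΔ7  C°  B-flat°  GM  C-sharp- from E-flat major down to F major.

Bbm6 FΔ7 D° C° AM D#-

E-flat major down to F major is a minor seventh; each chord root moves by that interval while the quality stays the same.
A-flatm6: root A-flat down a minor seventh → Bb, giving Bbm6.
E-flatΔ7: root E-flat down a minor seventh → F, giving FΔ7.
C°: root C down a minor seventh → D, giving D°.
B-flat°: root B-flat down a minor seventh → C, giving C°.
GM: root G down a minor seventh → A, giving AM.
C-sharp-: root C-sharp down a minor seventh → D#, giving D#-.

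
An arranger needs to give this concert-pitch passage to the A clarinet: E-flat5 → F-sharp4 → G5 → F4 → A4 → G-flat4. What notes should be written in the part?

Gb5 A4 Bb5 Ab4 C5 Bbb4

The A clarinet sounds a minor third below written, so the written part must be a minor third above concert — transpose each note up.
Eb5 gives Gb5
F#4 gives A4
G5 gives Bb5
F4 gives Ab4
A4 gives C5
Gb4 gives Bbb4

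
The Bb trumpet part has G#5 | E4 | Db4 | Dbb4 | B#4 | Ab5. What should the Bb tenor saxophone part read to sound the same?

First find concert pitch: the Bb trumpet sounds a major second below written, so G#5 E4 Db4 Dbb4 B#4 Ab5 sounds F#5 D4 Cb4 Cbb4 A#4 Gb5.
Then write for Bb tenor saxophone: it sounds a major ninth below written, so the part must be a major ninth above concert.
F#5 → G#6
D4 → E5
Cb4 → Db5
Cbb4 → Dbb5
A#4 → B#5
Gb5 → Ab6

G#6 E5 Db5 Dbb5 B#5 Ab6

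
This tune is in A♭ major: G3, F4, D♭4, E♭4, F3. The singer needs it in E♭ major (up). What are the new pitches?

D4 C5 Ab4 Bb4 C4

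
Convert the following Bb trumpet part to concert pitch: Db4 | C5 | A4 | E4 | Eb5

Cb4 Bb4 G4 D4 Db5

Written C4 on the Bb trumpet sounds as Bb3, a major second lower; apply that shift to every note.
Db4 -> Cb4
C5 -> Bb4
A4 -> G4
E4 -> D4
Eb5 -> Db5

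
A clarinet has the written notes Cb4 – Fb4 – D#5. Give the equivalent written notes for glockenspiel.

Ab1 Db2 B#2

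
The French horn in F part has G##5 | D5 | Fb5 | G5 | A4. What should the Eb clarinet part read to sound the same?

First find concert pitch: the French horn in F sounds a perfect fifth below written, so G##5 D5 Fb5 G5 A4 sounds C##5 G4 Bbb4 C5 D4.
Then write for Eb clarinet: it sounds a minor third above written, so the part must be a minor third below concert.
C##5 → A##4
G4 → E4
Bbb4 → Gb4
C5 → A4
D4 → B3

A##4 E4 Gb4 A4 B3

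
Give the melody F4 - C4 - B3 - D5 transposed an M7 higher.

E5 B4 A#4 C#6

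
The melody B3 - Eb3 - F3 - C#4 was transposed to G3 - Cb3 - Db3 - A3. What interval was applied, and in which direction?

down a major third

Take the first pair: B3 → G3. B to G spans 3 letter names, so the interval is some kind of third.
G3 to B3 is 4 semitones, which makes it a major third; the second version is lower, so the direction is down.
Checking another pair — C#4 → A3 — gives the same interval.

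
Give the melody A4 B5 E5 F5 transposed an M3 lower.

A major third down from A4 gives F4.
B5: a third down reaches G, and 4 semitones makes it G5.
E5: a third down reaches C, and 4 semitones makes it C5.
F5 down a major third is Db5.

F4 G5 C5 Db5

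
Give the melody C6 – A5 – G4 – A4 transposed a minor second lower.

B5 G#5 F#4 G#4

C6 to B5
A5 to G#5
G4 to F#4
A4 to G#4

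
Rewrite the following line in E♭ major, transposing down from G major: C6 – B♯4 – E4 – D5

From G down to E♭ is a major third; apply that to each pitch.
C6 → Ab5
B#4 → G#4
E4 → C4
D5 → Bb4

Ab5 G#4 C4 Bb4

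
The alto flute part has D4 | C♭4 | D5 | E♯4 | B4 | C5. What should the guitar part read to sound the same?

First find concert pitch: the alto flute sounds a perfect fourth below written, so D4 C♭4 D5 E♯4 B4 C5 sounds A3 Gb3 A4 B#3 F#4 G4.
Then write for guitar: it sounds a perfect octave below written, so the part must be a perfect octave above concert.
A3 → A4
Gb3 → Gb4
A4 → A5
B#3 → B#4
F#4 → F#5
G4 → G5

A4 Gb4 A5 B#4 F#5 G5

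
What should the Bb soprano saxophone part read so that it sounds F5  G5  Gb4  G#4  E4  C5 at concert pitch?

G5 A5 Ab4 A#4 F#4 D5

Written C4 sounds as Bb3 on the Bb soprano saxophone, so concert pitches are written a major second up.
F5 gives G5
G5 gives A5
Gb4 gives Ab4
G#4 gives A#4
E4 gives F#4
C5 gives D5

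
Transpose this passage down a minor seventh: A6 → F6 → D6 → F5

B5 G5 E5 G4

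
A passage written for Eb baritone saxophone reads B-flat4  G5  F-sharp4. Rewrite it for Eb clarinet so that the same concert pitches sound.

First find concert pitch: the Eb baritone saxophone sounds a major thirteenth below written, so B-flat4 G5 F-sharp4 sounds Db3 Bb3 A2.
Then write for Eb clarinet: it sounds a minor third above written, so the part must be a minor third below concert.
Db3 → Bb2
Bb3 → G3
A2 → F#2

Bb2 G3 F#2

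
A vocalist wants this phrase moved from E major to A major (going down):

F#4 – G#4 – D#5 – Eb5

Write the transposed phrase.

B3 C#4 G#4 Ab4

E major to A major down is a perfect fifth, so every note moves down by that interval.
F#4 becomes B3
G#4 becomes C#4
D#5 becomes G#4
Eb5 becomes Ab4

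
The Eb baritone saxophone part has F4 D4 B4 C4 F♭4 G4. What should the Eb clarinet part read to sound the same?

First find concert pitch: the Eb baritone saxophone sounds a major thirteenth below written, so F4 D4 B4 C4 F♭4 G4 sounds Ab2 F2 D3 Eb2 Abb2 Bb2.
Then write for Eb clarinet: it sounds a minor third above written, so the part must be a minor third below concert.
Ab2 → F2
F2 → D2
D3 → B2
Eb2 → C2
Abb2 → Fb2
Bb2 → G2

F2 D2 B2 C2 Fb2 G2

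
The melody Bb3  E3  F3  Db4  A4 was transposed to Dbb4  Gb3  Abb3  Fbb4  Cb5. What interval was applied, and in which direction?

From Bb3 to Dbb4 is 3 letter names — a third of some quality.
Bb3 to Dbb4 is 2 semitones, which makes it a diminished third; the second version is higher, so the direction is up.
Checking another pair — A4 → Cb5 — gives the same interval.

up a diminished third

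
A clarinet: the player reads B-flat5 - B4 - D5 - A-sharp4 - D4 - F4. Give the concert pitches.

G5 G#4 B4 F##4 B3 D4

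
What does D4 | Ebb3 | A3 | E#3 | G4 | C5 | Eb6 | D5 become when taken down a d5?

D4 -> G#3
Ebb3 -> Ab2
A3 -> D#3
E#3 -> A##2
G4 -> C#4
C5 -> F#4
Eb6 -> A5
D5 -> G#4

G#3 Ab2 D#3 A##2 C#4 F#4 A5 G#4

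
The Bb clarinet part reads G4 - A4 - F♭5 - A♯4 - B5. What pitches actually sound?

Written C4 on the Bb clarinet sounds as Bb3, a major second lower; apply that shift to every note.
G4 gives F4
A4 gives G4
Fb5 gives Ebb5
A#4 gives G#4
B5 gives A5

F4 G4 Ebb5 G#4 A5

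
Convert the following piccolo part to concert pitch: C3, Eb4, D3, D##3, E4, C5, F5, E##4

Written C4 on the piccolo sounds as C5, a perfect octave higher; apply that shift to every note.
C3 becomes C4
Eb4 becomes Eb5
D3 becomes D4
D##3 becomes D##4
E4 becomes E5
C5 becomes C6
F5 becomes F6
E##4 becomes E##5

C4 Eb5 D4 D##4 E5 C6 F6 E##5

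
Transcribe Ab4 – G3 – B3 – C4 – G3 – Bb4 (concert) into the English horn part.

Eb5 D4 F#4 G4 D4 F5

The English horn sounds a perfect fifth below written, so the written part must be a perfect fifth above concert — transpose each note up.
Ab4 -> Eb5
G3 -> D4
B3 -> F#4
C4 -> G4
G3 -> D4
Bb4 -> F5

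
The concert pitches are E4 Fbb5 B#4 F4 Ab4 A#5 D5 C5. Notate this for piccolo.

E3 Fbb4 B#3 F3 Ab3 A#4 D4 C4

Written C4 sounds as C5 on the piccolo, so concert pitches are written a perfect octave down.
E4 -> E3
Fbb5 -> Fbb4
B#4 -> B#3
F4 -> F3
Ab4 -> Ab3
A#5 -> A#4
D5 -> D4
C5 -> C4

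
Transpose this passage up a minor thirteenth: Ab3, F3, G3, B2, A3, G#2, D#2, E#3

Fb5 Db5 Eb5 G4 F5 E4 B3 C#5

A minor thirteenth up from Ab3 gives Fb5.
F3: a thirteenth up reaches D, and 20 semitones makes it Db5.
A minor thirteenth up from G3 gives Eb5.
A minor thirteenth up from B2 gives G4.
A minor thirteenth up from A3 gives F5.
G#2: a thirteenth up reaches E, and 20 semitones makes it E4.
A minor thirteenth up from D#2 gives B3.
A minor thirteenth up from E#3 gives C#5.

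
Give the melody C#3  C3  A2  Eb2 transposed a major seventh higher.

C#3: a seventh up reaches B, and 11 semitones makes it B#3.
C3: a seventh up reaches B, and 11 semitones makes it B3.
A major seventh up from A2 gives G#3.
A major seventh up from Eb2 gives D3.

B#3 B3 G#3 D3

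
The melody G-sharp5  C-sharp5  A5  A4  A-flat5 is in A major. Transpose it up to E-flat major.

D6 G5 Eb6 Eb5 Ebb6

From A up to E-flat is a diminished fifth; apply that to each pitch.
G#5 to D6
C#5 to G5
A5 to Eb6
A4 to Eb5
Ab5 to Ebb6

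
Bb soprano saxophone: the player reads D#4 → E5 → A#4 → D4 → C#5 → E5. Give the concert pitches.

C#4 D5 G#4 C4 B4 D5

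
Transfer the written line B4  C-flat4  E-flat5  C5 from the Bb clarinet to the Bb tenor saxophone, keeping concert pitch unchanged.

First find concert pitch: the Bb clarinet sounds a major second below written, so B4 C-flat4 E-flat5 C5 sounds A4 Bbb3 Db5 Bb4.
Then write for Bb tenor saxophone: it sounds a major ninth below written, so the part must be a major ninth above concert.
A4 → B5
Bbb3 → Cb5
Db5 → Eb6
Bb4 → C6

B5 Cb5 Eb6 C6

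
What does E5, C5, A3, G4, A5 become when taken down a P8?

E4 C4 A2 G3 A4

E5: an octave down reaches E, and 12 semitones makes it E4.
C5 down a perfect octave is C4.
A3: an octave down reaches A, and 12 semitones makes it A2.
G4 down a perfect octave is G3.
A5 down a perfect octave is A4.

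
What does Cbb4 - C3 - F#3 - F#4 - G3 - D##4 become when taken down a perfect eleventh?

Gbb2 G1 C#2 C#3 D2 A##2

Cbb4 down a perfect eleventh is Gbb2.
A perfect eleventh down from C3 gives G1.
A perfect eleventh down from F#3 gives C#2.
A perfect eleventh down from F#4 gives C#3.
G3 down a perfect eleventh is D2.
D##4: an eleventh down reaches A, and 17 semitones makes it A##2.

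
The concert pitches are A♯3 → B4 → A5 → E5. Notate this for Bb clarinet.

The Bb clarinet sounds a major second below written, so the written part must be a major second above concert — transpose each note up.
A#3 becomes B#3
B4 becomes C#5
A5 becomes B5
E5 becomes F#5

B#3 C#5 B5 F#5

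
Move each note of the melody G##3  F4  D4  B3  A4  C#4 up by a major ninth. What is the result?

A##4 G5 E5 C#5 B5 D#5

G##3 up a major ninth is A##4.
F4: a ninth up reaches G, and 14 semitones makes it G5.
D4: a ninth up reaches E, and 14 semitones makes it E5.
B3 up a major ninth is C#5.
A4: a ninth up reaches B, and 14 semitones makes it B5.
A major ninth up from C#4 gives D#5.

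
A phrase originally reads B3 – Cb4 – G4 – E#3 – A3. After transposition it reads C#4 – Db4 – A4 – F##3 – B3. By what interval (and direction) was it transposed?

up a major second

From B3 to C#4 is 2 letter names — a second of some quality.
B3 to C#4 is 2 semitones, which makes it a major second; the second version is higher, so the direction is up.
Checking another pair — A3 → B3 — gives the same interval.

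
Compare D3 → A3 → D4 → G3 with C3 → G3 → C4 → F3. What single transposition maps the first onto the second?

From D3 to C3 is 2 letter names — a second of some quality.
C3 to D3 is 2 semitones, which makes it a major second; the second version is lower, so the direction is down.
Checking another pair — G3 → F3 — gives the same interval.

down a major second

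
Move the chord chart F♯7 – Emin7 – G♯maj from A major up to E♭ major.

A major up to E♭ major is a diminished fifth; each chord root moves by that interval while the quality stays the same.
F♯7: root F♯ up a diminished fifth → C, giving C7.
Emin7: root E up a diminished fifth → Bb, giving Bbmin7.
G♯maj: root G♯ up a diminished fifth → D, giving Dmaj.

C7 Bbmin7 Dmaj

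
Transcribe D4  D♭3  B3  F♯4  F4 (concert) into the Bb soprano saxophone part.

Written C4 sounds as Bb3 on the Bb soprano saxophone, so concert pitches are written a major second up.
D4 -> E4
Db3 -> Eb3
B3 -> C#4
F#4 -> G#4
F4 -> G4

E4 Eb3 C#4 G#4 G4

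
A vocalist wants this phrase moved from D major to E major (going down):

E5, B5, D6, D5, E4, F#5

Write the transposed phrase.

D major to E major down is a minor seventh, so every note moves down by that interval.
E5 → F#4
B5 → C#5
D6 → E5
D5 → E4
E4 → F#3
F#5 → G#4

F#4 C#5 E5 E4 F#3 G#4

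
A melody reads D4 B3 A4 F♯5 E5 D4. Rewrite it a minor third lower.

B3 G#3 F#4 D#5 C#5 B3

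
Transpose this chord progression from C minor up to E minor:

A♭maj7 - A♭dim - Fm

Cmaj7 Cdim Am

C minor up to E minor is a major third; each chord root moves by that interval while the quality stays the same.
A♭maj7: root A♭ up a major third → C, giving Cmaj7.
A♭dim: root A♭ up a major third → C, giving Cdim.
Fm: root F up a major third → A, giving Am.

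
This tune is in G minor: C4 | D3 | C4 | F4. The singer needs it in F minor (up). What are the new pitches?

Bb4 C4 Bb4 Eb5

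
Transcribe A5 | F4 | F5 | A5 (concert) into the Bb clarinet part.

B5 G4 G5 B5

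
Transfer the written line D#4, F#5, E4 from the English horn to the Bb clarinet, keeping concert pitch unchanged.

A#3 C#5 B3

First find concert pitch: the English horn sounds a perfect fifth below written, so D#4 F#5 E4 sounds G#3 B4 A3.
Then write for Bb clarinet: it sounds a major second below written, so the part must be a major second above concert.
G#3 → A#3
B4 → C#5
A3 → B3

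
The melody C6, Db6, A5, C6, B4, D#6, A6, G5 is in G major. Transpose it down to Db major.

From G down to Db is an augmented fourth; apply that to each pitch.
C6 to Gb5
Db6 to Abb5
A5 to Eb5
C6 to Gb5
B4 to F4
D#6 to A5
A6 to Eb6
G5 to Db5

Gb5 Abb5 Eb5 Gb5 F4 A5 Eb6 Db5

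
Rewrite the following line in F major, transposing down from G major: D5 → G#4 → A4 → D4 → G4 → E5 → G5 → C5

C5 F#4 G4 C4 F4 D5 F5 Bb4

From G down to F is a major second; apply that to each pitch.
D5 gives C5
G#4 gives F#4
A4 gives G4
D4 gives C4
G4 gives F4
E5 gives D5
G5 gives F5
C5 gives Bb4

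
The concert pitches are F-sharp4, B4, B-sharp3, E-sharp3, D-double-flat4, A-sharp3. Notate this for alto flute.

B4 E5 E#4 A#3 Gbb4 D#4

Written C4 sounds as G3 on the alto flute, so concert pitches are written a perfect fourth up.
F#4 -> B4
B4 -> E5
B#3 -> E#4
E#3 -> A#3
Dbb4 -> Gbb4
A#3 -> D#4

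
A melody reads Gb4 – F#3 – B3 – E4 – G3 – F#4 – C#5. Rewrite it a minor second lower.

Gb4 to F4
F#3 to E#3
B3 to A#3
E4 to D#4
G3 to F#3
F#4 to E#4
C#5 to B#4

F4 E#3 A#3 D#4 F#3 E#4 B#4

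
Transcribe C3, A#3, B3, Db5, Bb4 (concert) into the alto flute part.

The alto flute sounds a perfect fourth below written, so the written part must be a perfect fourth above concert — transpose each note up.
C3 gives F3
A#3 gives D#4
B3 gives E4
Db5 gives Gb5
Bb4 gives Eb5

F3 D#4 E4 Gb5 Eb5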